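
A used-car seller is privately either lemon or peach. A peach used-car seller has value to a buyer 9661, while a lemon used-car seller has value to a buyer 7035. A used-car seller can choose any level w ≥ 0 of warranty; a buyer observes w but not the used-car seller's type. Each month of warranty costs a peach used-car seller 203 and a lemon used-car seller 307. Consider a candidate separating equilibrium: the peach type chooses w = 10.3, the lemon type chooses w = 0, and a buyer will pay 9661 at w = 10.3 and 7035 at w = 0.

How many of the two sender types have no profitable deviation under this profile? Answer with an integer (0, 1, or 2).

2

Lemon type: stay at 0 → 7035; mimic → 9661 − 307 × 10.3 = 6498.9. IC holds (7035 ≥ 6498.9).
Peach type: signal → 9661 − 203 × 10.3 = 7570.1; deviate to 0 → 7035. IC holds (7570.1 ≥ 7035).
2 of 2 constraints hold, so this is a separating equilibrium.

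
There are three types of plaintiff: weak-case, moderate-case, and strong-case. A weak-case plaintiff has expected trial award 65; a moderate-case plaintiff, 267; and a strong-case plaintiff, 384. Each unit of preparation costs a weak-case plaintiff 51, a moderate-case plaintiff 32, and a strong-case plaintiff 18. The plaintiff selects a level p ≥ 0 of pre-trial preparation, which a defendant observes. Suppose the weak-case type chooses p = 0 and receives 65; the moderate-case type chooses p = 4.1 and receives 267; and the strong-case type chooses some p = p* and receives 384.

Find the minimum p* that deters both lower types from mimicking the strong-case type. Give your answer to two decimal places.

7.76

Weak-case type (on-path payoff 65) won't mimic when 65 ≥ 384 − 51·p*, i.e. p* ≥ 6.25.
Moderate-case type (on-path payoff 267 − 32×4.1 = 135.8) won't mimic when 135.8 ≥ 384 − 32·p*, i.e. p* ≥ 7.76.
Both must hold, so p* = max(6.25, 7.76) = 7.76. The moderate-case type's constraint binds.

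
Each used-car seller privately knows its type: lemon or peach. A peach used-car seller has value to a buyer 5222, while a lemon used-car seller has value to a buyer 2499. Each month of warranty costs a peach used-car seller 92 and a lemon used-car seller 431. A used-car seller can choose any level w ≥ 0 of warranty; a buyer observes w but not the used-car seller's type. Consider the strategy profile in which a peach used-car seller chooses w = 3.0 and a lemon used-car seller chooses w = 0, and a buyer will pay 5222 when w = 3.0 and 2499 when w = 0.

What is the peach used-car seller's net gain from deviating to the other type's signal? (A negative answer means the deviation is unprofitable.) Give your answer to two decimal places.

Playing w = 3.0 the peach used-car seller receives 5222 − 92 × 3.0 = 4946.
Deviating to w = 0 yields 2499 instead.
Gain from deviating: 2499 − 4946 = -2447.00.
The gain is negative, so the peach type's incentive-compatibility constraint is satisfied.

-2447.00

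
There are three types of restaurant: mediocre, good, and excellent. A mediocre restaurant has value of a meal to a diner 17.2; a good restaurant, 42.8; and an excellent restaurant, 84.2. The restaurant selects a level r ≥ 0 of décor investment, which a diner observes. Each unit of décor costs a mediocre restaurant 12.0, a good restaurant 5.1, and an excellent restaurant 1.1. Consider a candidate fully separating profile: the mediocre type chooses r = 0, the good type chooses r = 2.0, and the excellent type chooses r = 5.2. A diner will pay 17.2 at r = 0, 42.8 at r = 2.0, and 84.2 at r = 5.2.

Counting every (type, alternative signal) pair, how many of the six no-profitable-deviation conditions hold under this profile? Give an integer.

Mediocre (own payoff 17.2): to r=2.0 gives 42.8 − 12.0×2.0 = 18.8 → profitable ✗; to r=5.2 gives 84.2 − 12.0×5.2 = 21.8 → profitable ✗.
Good (own payoff 42.8 − 5.1×2.0 = 32.6): to r=0 gives 17.2 → no gain ✓; to r=5.2 gives 84.2 − 5.1×5.2 = 57.68 → profitable ✗.
Excellent (own payoff 84.2 − 1.1×5.2 = 78.48): to r=0 gives 17.2 → no gain ✓; to r=2.0 gives 42.8 − 1.1×2.0 = 40.6 → no gain ✓.
3 of the 6 constraints hold; not an equilibrium.

3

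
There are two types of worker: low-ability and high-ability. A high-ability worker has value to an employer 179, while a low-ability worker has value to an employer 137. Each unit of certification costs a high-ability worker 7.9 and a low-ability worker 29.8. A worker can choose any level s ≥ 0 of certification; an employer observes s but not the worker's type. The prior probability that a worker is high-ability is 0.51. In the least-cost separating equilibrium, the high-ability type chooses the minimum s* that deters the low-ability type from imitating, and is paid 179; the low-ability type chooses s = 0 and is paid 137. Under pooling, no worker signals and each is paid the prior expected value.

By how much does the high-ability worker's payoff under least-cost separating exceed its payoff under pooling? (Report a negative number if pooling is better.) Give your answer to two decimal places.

9.45

Least-cost separating signal: s* solves 137 = 179 − 29.8·s*, so s* = (179 − 137)/29.8 ≈ 1.4094.
High-ability type's separating payoff: 179 − 7.9 × s* = 179 − 7.9 × (179 − 137)/29.8 = 179 − 331.8/29.8 ≈ 167.8658.
Pooling payoff: 0.51 × 179 + 0.49 × 137 = 158.42.
Difference: 167.8658 − 158.42 = 9.4458, i.e. 9.45 to two decimal places.
The high-ability type prefers to separate.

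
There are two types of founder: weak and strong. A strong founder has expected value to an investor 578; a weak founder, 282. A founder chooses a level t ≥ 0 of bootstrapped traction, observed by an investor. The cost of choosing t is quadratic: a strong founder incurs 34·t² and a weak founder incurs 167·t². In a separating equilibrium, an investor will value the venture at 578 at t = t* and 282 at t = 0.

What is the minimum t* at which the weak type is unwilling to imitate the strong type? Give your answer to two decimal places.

The weak type at t = 0 receives 282; imitating at t* yields 578 − 167·t*².
Indifference: 282 = 578 − 167·t*², so t*² = (578 − 282) / 167 ≈ 1.7725.
t* = √1.7725 ≈ 1.33.

1.33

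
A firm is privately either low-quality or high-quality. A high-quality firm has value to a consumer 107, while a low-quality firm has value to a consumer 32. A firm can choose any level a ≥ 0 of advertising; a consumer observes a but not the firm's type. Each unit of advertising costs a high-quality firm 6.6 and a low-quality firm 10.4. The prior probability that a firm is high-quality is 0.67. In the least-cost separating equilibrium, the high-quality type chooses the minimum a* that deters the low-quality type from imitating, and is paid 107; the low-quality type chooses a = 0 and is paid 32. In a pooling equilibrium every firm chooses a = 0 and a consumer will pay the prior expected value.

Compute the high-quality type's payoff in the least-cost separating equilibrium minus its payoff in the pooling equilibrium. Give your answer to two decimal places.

-22.85

Least-cost separating signal: a* solves 32 = 107 − 10.4·a*, so a* = (107 − 32)/10.4 ≈ 7.2115.
High-quality type's separating payoff: 107 − 6.6 × a* = 107 − 6.6 × (107 − 32)/10.4 = 107 − 495/10.4 ≈ 59.4038.
Pooling payoff: 0.67 × 107 + 0.33 × 32 = 82.25.
Difference: 59.4038 − 82.25 = -22.8462, i.e. -22.85 to two decimal places.
The high-quality type would prefer the pooling outcome.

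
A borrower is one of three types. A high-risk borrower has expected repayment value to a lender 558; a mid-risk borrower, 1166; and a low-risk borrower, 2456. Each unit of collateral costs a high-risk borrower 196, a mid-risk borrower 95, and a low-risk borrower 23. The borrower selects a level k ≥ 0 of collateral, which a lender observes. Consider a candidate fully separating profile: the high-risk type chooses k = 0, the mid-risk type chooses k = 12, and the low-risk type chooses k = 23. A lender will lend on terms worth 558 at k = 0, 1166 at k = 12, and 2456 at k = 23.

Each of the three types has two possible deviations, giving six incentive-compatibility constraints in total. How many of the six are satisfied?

4

Low-risk (own payoff 2456 − 23×23 = 1927): to k=0 gives 558 → no gain ✓; to k=12 gives 1166 − 23×12 = 890 → no gain ✓.
Mid-risk (own payoff 1166 − 95×12 = 26): to k=0 gives 558 → profitable ✗; to k=23 gives 2456 − 95×23 = 271 → profitable ✗.
High-risk (own payoff 558): to k=12 gives 1166 − 196×12 = -1186 → no gain ✓; to k=23 gives 2456 − 196×23 = -2052 → no gain ✓.
4 of the 6 constraints hold; not an equilibrium.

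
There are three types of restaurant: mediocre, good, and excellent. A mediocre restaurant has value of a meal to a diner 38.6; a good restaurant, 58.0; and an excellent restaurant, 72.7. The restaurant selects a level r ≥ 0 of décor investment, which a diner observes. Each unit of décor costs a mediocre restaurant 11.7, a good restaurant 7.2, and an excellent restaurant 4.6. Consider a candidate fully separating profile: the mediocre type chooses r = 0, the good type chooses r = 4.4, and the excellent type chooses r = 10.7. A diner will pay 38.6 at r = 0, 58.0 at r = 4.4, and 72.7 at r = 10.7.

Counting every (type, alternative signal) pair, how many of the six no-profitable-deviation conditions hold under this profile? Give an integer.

Mediocre (own payoff 38.6): to r=4.4 gives 58.0 − 11.7×4.4 = 6.52 → no gain ✓; to r=10.7 gives 72.7 − 11.7×10.7 = -52.49 → no gain ✓.
Good (own payoff 58.0 − 7.2×4.4 = 26.32): to r=0 gives 38.6 → profitable ✗; to r=10.7 gives 72.7 − 7.2×10.7 = -4.34 → no gain ✓.
Excellent (own payoff 72.7 − 4.6×10.7 = 23.48): to r=0 gives 38.6 → profitable ✗; to r=4.4 gives 58.0 − 4.6×4.4 = 37.76 → profitable ✗.
3 of the 6 constraints hold; not an equilibrium.

3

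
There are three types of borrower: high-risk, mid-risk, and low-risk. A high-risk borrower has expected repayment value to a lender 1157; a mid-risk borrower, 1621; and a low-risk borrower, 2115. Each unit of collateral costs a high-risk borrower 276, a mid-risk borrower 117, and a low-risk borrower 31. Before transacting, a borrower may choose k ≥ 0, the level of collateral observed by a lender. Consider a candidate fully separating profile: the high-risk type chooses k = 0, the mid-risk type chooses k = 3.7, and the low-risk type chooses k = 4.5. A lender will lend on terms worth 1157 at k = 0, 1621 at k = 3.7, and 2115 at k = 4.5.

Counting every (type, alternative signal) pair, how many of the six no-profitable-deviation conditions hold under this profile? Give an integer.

Low-risk (own payoff 2115 − 31×4.5 = 1975.5): to k=0 gives 1157 → no gain ✓; to k=3.7 gives 1621 − 31×3.7 = 1506.3 → no gain ✓.
High-risk (own payoff 1157): to k=3.7 gives 1621 − 276×3.7 = 599.8 → no gain ✓; to k=4.5 gives 2115 − 276×4.5 = 873 → no gain ✓.
Mid-risk (own payoff 1621 − 117×3.7 = 1188.1): to k=0 gives 1157 → no gain ✓; to k=4.5 gives 2115 − 117×4.5 = 1588.5 → profitable ✗.
5 of the 6 constraints hold; not an equilibrium.

5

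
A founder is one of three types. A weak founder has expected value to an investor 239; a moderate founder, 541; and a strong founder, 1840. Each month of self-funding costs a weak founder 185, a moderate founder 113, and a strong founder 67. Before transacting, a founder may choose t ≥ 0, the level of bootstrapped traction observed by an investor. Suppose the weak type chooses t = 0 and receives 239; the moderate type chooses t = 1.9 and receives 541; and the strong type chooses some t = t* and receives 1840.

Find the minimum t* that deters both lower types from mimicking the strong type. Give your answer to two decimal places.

13.40

Weak type (on-path payoff 239) won't mimic when 239 ≥ 1840 − 185·t*, i.e. t* ≥ 8.65.
Moderate type (on-path payoff 541 − 113×1.9 = 326.3) won't mimic when 326.3 ≥ 1840 − 113·t*, i.e. t* ≥ 13.40.
Both must hold, so t* = max(8.65, 13.40) = 13.40. The moderate type's constraint binds.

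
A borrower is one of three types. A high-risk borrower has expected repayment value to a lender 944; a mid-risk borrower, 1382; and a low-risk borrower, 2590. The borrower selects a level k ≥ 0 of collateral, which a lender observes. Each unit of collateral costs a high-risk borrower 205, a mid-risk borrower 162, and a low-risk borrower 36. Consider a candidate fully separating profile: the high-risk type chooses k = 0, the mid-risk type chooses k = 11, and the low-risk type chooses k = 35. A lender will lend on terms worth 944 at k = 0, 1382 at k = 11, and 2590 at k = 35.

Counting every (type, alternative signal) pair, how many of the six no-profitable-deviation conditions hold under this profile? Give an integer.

Mid-risk (own payoff 1382 − 162×11 = -400): to k=0 gives 944 → profitable ✗; to k=35 gives 2590 − 162×35 = -3080 → no gain ✓.
High-risk (own payoff 944): to k=11 gives 1382 − 205×11 = -873 → no gain ✓; to k=35 gives 2590 − 205×35 = -4585 → no gain ✓.
Low-risk (own payoff 2590 − 36×35 = 1330): to k=0 gives 944 → no gain ✓; to k=11 gives 1382 − 36×11 = 986 → no gain ✓.
5 of the 6 constraints hold; not an equilibrium.

5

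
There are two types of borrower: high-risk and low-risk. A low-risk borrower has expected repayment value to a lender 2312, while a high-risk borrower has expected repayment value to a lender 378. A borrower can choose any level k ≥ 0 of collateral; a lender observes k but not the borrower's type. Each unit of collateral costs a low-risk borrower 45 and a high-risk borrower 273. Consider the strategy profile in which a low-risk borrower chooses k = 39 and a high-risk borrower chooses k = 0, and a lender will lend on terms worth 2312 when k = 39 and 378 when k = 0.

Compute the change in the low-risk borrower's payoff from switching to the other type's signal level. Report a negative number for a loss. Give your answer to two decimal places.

-179.00

Playing k = 39 the low-risk borrower receives 2312 − 45 × 39 = 557.
Deviating to k = 0 yields 378 instead.
Gain from deviating: 378 − 557 = -179.00.
The gain is negative, so the low-risk type's incentive-compatibility constraint is satisfied.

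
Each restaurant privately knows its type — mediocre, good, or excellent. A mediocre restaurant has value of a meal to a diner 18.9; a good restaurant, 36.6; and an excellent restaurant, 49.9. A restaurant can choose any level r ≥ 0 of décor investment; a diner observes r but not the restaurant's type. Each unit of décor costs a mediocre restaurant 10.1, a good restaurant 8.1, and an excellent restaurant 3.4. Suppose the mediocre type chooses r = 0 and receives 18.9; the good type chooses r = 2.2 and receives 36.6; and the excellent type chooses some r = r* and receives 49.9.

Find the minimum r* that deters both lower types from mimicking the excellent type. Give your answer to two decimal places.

3.84

Mediocre type (on-path payoff 18.9) won't mimic when 18.9 ≥ 49.9 − 10.1·r*, i.e. r* ≥ 3.07.
Good type (on-path payoff 36.6 − 8.1×2.2 = 18.78) won't mimic when 18.78 ≥ 49.9 − 8.1·r*, i.e. r* ≥ 3.84.
Both must hold, so r* = max(3.07, 3.84) = 3.84. The good type's constraint binds.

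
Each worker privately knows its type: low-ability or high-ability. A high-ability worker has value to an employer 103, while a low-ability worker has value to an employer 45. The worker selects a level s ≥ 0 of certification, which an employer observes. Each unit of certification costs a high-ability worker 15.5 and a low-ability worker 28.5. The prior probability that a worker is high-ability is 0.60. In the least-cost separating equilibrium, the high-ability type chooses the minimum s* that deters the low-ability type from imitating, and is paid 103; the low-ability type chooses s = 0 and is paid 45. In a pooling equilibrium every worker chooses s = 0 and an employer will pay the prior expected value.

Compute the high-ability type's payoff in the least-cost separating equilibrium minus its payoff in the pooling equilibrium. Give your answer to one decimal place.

-8.3

Least-cost separating signal: s* solves 45 = 103 − 28.5·s*, so s* = (103 − 45)/28.5 ≈ 2.0351.
High-ability type's separating payoff: 103 − 15.5 × s* = 103 − 15.5 × (103 − 45)/28.5 = 103 − 899/28.5 ≈ 71.456.
Pooling payoff: 0.60 × 103 + 0.40 × 45 = 79.8.
Difference: 71.456 − 79.8 = -8.344, i.e. -8.3 to one decimal place.
The high-ability type would prefer the pooling outcome.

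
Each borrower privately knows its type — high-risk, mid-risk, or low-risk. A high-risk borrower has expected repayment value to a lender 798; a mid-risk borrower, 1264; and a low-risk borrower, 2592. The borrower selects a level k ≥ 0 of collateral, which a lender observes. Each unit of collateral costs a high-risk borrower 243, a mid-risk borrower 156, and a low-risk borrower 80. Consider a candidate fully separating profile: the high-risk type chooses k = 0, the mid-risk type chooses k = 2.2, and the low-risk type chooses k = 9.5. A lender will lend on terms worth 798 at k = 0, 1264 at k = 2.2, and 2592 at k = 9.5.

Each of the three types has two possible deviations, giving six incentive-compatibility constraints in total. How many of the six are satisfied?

5

Low-risk (own payoff 2592 − 80×9.5 = 1832): to k=0 gives 798 → no gain ✓; to k=2.2 gives 1264 − 80×2.2 = 1088 → no gain ✓.
Mid-risk (own payoff 1264 − 156×2.2 = 920.8): to k=0 gives 798 → no gain ✓; to k=9.5 gives 2592 − 156×9.5 = 1110 → profitable ✗.
High-risk (own payoff 798): to k=2.2 gives 1264 − 243×2.2 = 729.4 → no gain ✓; to k=9.5 gives 2592 − 243×9.5 = 283.5 → no gain ✓.
5 of the 6 constraints hold; not an equilibrium.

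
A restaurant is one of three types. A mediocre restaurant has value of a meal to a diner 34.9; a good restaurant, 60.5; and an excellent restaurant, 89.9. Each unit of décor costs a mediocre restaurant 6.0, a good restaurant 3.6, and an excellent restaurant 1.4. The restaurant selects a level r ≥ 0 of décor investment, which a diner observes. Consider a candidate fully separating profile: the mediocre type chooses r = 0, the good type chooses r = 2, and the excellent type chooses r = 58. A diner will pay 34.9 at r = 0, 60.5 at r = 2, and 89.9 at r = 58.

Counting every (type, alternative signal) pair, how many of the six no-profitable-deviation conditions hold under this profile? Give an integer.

3

Excellent (own payoff 89.9 − 1.4×58 = 8.7): to r=0 gives 34.9 → profitable ✗; to r=2 gives 60.5 − 1.4×2 = 57.7 → profitable ✗.
Mediocre (own payoff 34.9): to r=2 gives 60.5 − 6.0×2 = 48.5 → profitable ✗; to r=58 gives 89.9 − 6.0×58 = -258.1 → no gain ✓.
Good (own payoff 60.5 − 3.6×2 = 53.3): to r=0 gives 34.9 → no gain ✓; to r=58 gives 89.9 − 3.6×58 = -118.9 → no gain ✓.
3 of the 6 constraints hold; not an equilibrium.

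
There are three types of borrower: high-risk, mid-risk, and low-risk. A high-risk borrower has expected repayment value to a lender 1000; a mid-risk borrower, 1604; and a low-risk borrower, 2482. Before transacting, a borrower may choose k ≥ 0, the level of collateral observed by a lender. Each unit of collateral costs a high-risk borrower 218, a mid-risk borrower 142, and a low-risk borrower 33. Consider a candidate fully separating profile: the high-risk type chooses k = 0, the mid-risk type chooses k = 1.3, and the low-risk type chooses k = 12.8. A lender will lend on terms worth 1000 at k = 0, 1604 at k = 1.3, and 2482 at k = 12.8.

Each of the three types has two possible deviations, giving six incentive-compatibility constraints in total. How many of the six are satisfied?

5

Mid-risk (own payoff 1604 − 142×1.3 = 1419.4): to k=0 gives 1000 → no gain ✓; to k=12.8 gives 2482 − 142×12.8 = 664.4 → no gain ✓.
High-risk (own payoff 1000): to k=1.3 gives 1604 − 218×1.3 = 1320.6 → profitable ✗; to k=12.8 gives 2482 − 218×12.8 = -308.4 → no gain ✓.
Low-risk (own payoff 2482 − 33×12.8 = 2059.6): to k=0 gives 1000 → no gain ✓; to k=1.3 gives 1604 − 33×1.3 = 1561.1 → no gain ✓.
5 of the 6 constraints hold; not an equilibrium.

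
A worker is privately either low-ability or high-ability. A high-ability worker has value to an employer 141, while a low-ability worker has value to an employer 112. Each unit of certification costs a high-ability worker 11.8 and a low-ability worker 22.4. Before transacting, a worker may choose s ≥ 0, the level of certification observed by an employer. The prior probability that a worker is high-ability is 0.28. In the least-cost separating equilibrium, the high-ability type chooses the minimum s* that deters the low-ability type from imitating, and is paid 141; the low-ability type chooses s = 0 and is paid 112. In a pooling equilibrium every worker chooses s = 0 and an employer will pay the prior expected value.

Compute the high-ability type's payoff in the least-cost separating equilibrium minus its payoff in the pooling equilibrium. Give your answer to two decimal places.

5.60

Least-cost separating signal: s* solves 112 = 141 − 22.4·s*, so s* = (141 − 112)/22.4 ≈ 1.2946.
High-ability type's separating payoff: 141 − 11.8 × s* = 141 − 11.8 × (141 − 112)/22.4 = 141 − 342.2/22.4 ≈ 125.7232.
Pooling payoff: 0.28 × 141 + 0.72 × 112 = 120.12.
Difference: 125.7232 − 120.12 = 5.6032, i.e. 5.60 to two decimal places.
The high-ability type prefers to separate.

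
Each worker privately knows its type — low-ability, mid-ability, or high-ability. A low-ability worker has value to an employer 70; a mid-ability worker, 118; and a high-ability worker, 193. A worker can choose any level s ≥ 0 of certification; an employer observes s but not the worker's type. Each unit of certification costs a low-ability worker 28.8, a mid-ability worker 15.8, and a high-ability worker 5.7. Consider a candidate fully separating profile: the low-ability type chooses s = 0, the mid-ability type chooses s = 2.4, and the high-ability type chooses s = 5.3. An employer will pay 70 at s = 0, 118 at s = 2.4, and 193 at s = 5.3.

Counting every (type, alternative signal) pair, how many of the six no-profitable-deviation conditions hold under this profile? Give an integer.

High-ability (own payoff 193 − 5.7×5.3 = 162.79): to s=0 gives 70 → no gain ✓; to s=2.4 gives 118 − 5.7×2.4 = 104.32 → no gain ✓.
Low-ability (own payoff 70): to s=2.4 gives 118 − 28.8×2.4 = 48.88 → no gain ✓; to s=5.3 gives 193 − 28.8×5.3 = 40.36 → no gain ✓.
Mid-ability (own payoff 118 − 15.8×2.4 = 80.08): to s=0 gives 70 → no gain ✓; to s=5.3 gives 193 − 15.8×5.3 = 109.26 → profitable ✗.
5 of the 6 constraints hold; not an equilibrium.

5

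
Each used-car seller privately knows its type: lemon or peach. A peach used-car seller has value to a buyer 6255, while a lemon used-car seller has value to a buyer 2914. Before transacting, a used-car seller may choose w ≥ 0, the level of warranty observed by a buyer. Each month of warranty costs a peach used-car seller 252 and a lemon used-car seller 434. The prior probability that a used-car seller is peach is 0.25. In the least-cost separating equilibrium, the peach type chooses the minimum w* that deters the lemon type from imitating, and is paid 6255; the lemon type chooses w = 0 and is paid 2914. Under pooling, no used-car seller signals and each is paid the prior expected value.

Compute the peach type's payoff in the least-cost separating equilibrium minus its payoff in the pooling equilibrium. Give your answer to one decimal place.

Least-cost separating signal: w* solves 2914 = 6255 − 434·w*, so w* = (6255 − 2914)/434 ≈ 7.6982.
Peach type's separating payoff: 6255 − 252 × w* = 6255 − 252 × (6255 − 2914)/434 = 6255 − 841932/434 ≈ 4315.065.
Pooling payoff: 0.25 × 6255 + 0.75 × 2914 = 3749.25.
Difference: 4315.065 − 3749.25 = 565.815, i.e. 565.8 to one decimal place.
The peach type prefers to separate.

565.8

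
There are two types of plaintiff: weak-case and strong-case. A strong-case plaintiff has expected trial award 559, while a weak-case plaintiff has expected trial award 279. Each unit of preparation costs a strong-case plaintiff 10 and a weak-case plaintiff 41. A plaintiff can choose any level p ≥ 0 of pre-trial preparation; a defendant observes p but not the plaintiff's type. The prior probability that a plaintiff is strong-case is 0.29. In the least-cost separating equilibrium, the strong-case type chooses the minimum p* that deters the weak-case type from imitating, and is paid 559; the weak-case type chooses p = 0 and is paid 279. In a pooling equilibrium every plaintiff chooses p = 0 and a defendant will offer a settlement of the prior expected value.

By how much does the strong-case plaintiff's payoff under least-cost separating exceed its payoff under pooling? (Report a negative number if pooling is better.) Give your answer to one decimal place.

Least-cost separating signal: p* solves 279 = 559 − 41·p*, so p* = (559 − 279)/41 ≈ 6.8293.
Strong-case type's separating payoff: 559 − 10 × p* = 559 − 10 × (559 − 279)/41 = 559 − 2800/41 ≈ 490.707.
Pooling payoff: 0.29 × 559 + 0.71 × 279 = 360.2.
Difference: 490.707 − 360.2 = 130.507, i.e. 130.5 to one decimal place.
The strong-case type prefers to separate.

130.5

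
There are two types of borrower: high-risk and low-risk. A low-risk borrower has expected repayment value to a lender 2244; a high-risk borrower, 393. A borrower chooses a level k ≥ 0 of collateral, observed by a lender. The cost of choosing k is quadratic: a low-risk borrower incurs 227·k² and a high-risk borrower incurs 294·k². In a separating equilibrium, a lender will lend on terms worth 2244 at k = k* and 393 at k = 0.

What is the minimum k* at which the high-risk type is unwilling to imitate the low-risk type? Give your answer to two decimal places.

2.51

The high-risk type at k = 0 receives 393; imitating at k* yields 2244 − 294·k*².
Indifference: 393 = 2244 − 294·k*², so k*² = (2244 − 393) / 294 ≈ 6.2959.
k* = √6.2959 ≈ 2.51.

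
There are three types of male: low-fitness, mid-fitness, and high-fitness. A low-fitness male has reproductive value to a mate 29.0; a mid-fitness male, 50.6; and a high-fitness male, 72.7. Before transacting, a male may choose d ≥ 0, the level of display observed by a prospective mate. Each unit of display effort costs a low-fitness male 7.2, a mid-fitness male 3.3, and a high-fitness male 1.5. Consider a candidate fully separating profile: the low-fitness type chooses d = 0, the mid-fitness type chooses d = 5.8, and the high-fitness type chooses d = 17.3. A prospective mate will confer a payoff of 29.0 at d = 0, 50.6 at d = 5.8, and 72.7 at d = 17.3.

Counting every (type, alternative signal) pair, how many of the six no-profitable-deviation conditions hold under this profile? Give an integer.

Mid-fitness (own payoff 50.6 − 3.3×5.8 = 31.46): to d=0 gives 29.0 → no gain ✓; to d=17.3 gives 72.7 − 3.3×17.3 = 15.61 → no gain ✓.
High-fitness (own payoff 72.7 − 1.5×17.3 = 46.75): to d=0 gives 29.0 → no gain ✓; to d=5.8 gives 50.6 − 1.5×5.8 = 41.9 → no gain ✓.
Low-fitness (own payoff 29.0): to d=5.8 gives 50.6 − 7.2×5.8 = 8.84 → no gain ✓; to d=17.3 gives 72.7 − 7.2×17.3 = -51.86 → no gain ✓.
6 of the 6 constraints hold; this profile is a separating equilibrium.

6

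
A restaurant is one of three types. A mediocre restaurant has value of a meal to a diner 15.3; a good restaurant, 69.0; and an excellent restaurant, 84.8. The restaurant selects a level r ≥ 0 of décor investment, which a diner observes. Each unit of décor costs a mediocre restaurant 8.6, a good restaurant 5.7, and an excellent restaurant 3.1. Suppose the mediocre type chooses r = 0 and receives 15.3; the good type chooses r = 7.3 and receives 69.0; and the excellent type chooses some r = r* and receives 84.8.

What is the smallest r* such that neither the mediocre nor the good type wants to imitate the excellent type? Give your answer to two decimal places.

10.07

Good type (on-path payoff 69.0 − 5.7×7.3 = 27.39) won't mimic when 27.39 ≥ 84.8 − 5.7·r*, i.e. r* ≥ 10.07.
Mediocre type (on-path payoff 15.3) won't mimic when 15.3 ≥ 84.8 − 8.6·r*, i.e. r* ≥ 8.08.
Both must hold, so r* = max(8.08, 10.07) = 10.07. The good type's constraint binds.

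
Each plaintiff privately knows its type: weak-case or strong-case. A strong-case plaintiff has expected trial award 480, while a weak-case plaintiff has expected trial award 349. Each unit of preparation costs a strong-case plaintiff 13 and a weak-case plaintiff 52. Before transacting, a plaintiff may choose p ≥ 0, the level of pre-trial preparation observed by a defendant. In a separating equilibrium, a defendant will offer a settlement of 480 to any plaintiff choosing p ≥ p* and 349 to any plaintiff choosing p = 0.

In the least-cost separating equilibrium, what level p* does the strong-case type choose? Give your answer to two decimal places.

A weak-case plaintiff choosing p = 0 receives 349.
Imitating at p* instead would pay 480 at cost 52·p*, netting 480 − 52·p*.
Indifference: 349 = 480 − 52·p*, so p* = (480 − 349) / 52 ≈ 2.52.
At p* the weak-case type's incentive constraint just binds; the strong-case type strictly prefers p* since its per-unit cost is lower.

2.52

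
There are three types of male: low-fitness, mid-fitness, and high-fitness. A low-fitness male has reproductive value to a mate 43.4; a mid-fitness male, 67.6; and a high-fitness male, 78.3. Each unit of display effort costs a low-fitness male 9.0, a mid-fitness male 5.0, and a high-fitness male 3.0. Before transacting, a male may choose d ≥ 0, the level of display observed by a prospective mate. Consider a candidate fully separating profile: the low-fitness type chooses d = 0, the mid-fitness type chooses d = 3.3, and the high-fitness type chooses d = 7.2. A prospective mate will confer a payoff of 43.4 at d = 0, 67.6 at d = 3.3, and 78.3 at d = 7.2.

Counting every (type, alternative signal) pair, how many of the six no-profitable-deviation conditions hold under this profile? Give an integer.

Low-fitness (own payoff 43.4): to d=3.3 gives 67.6 − 9.0×3.3 = 37.9 → no gain ✓; to d=7.2 gives 78.3 − 9.0×7.2 = 13.5 → no gain ✓.
Mid-fitness (own payoff 67.6 − 5.0×3.3 = 51.1): to d=0 gives 43.4 → no gain ✓; to d=7.2 gives 78.3 − 5.0×7.2 = 42.3 → no gain ✓.
High-fitness (own payoff 78.3 − 3.0×7.2 = 56.7): to d=0 gives 43.4 → no gain ✓; to d=3.3 gives 67.6 − 3.0×3.3 = 57.7 → profitable ✗.
5 of the 6 constraints hold; not an equilibrium.

5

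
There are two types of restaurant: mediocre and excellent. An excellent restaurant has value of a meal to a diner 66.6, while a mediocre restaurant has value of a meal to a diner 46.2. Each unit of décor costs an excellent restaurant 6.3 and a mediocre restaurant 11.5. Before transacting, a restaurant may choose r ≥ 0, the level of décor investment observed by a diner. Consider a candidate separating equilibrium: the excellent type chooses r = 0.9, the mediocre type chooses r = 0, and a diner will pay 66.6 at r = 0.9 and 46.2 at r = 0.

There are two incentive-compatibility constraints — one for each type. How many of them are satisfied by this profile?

Mediocre type: stay at 0 → 46.2; mimic → 66.6 − 11.5 × 0.9 = 56.25. IC fails (46.2 < 56.25).
Excellent type: signal → 66.6 − 6.3 × 0.9 = 60.93; deviate to 0 → 46.2. IC holds (60.93 ≥ 46.2).
1 of 2 constraints hold, so this profile is not an equilibrium.

1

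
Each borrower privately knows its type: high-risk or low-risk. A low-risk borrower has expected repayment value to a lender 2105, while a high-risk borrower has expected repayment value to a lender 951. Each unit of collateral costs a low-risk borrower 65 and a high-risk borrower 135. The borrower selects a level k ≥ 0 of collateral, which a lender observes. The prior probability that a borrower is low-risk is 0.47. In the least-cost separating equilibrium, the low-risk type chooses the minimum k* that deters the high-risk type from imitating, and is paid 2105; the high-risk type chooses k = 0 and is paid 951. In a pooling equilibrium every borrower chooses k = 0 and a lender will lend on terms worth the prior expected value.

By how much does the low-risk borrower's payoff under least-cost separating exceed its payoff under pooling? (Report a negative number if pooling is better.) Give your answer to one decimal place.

Least-cost separating signal: k* solves 951 = 2105 − 135·k*, so k* = (2105 − 951)/135 ≈ 8.5481.
Low-risk type's separating payoff: 2105 − 65 × k* = 2105 − 65 × (2105 − 951)/135 = 2105 − 75010/135 ≈ 1549.370.
Pooling payoff: 0.47 × 2105 + 0.53 × 951 = 1493.38.
Difference: 1549.370 − 1493.38 = 55.99, i.e. 56.0 to one decimal place.
The low-risk type prefers to separate.

56.0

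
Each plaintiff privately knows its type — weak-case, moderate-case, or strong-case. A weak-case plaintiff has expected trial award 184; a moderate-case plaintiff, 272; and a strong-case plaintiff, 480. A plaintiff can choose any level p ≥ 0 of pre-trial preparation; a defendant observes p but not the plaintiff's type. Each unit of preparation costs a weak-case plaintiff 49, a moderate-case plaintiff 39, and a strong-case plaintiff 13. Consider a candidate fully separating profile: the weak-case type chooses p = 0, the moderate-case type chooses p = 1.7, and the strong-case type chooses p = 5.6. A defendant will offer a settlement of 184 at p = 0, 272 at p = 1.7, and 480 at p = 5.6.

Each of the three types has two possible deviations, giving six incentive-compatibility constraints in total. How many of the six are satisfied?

3

Strong-case (own payoff 480 − 13×5.6 = 407.2): to p=0 gives 184 → no gain ✓; to p=1.7 gives 272 − 13×1.7 = 249.9 → no gain ✓.
Weak-case (own payoff 184): to p=1.7 gives 272 − 49×1.7 = 188.7 → profitable ✗; to p=5.6 gives 480 − 49×5.6 = 205.6 → profitable ✗.
Moderate-case (own payoff 272 − 39×1.7 = 205.7): to p=0 gives 184 → no gain ✓; to p=5.6 gives 480 − 39×5.6 = 261.6 → profitable ✗.
3 of the 6 constraints hold; not an equilibrium.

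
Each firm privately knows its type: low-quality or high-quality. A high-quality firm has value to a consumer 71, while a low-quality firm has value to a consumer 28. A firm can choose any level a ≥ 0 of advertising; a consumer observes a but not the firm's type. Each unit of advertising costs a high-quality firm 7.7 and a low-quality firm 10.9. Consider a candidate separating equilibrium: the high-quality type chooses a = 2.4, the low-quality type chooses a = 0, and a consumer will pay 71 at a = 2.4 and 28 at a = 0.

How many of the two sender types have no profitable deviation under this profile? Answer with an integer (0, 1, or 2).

High-quality type: signal → 71 − 7.7 × 2.4 = 52.52; deviate to 0 → 28. IC holds (52.52 ≥ 28).
Low-quality type: stay at 0 → 28; mimic → 71 − 10.9 × 2.4 = 44.84. IC fails (28 < 44.84).
1 of 2 constraints hold, so this profile is not an equilibrium.

1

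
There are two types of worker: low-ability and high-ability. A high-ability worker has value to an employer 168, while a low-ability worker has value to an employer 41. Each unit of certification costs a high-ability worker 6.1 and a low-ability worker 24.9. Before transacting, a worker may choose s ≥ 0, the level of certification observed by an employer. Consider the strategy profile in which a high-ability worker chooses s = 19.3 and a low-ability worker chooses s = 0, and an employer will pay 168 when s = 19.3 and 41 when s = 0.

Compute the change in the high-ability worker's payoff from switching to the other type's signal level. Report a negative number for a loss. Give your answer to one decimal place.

-9.3

Playing s = 19.3 the high-ability worker receives 168 − 6.1 × 19.3 = 50.27.
Deviating to s = 0 yields 41 instead.
Gain from deviating: 41 − 50.27 = -9.27, i.e. -9.3 to one decimal place.
The gain is negative, so the high-ability type's incentive-compatibility constraint is satisfied.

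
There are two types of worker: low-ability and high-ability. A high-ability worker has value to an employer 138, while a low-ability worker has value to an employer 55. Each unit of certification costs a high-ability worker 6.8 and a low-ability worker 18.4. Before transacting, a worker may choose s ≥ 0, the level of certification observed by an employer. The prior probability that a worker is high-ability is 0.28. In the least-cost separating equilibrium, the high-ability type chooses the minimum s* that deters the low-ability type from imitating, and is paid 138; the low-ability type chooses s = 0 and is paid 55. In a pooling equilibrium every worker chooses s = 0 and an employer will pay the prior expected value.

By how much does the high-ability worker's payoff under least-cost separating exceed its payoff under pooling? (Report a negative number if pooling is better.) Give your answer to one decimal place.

Least-cost separating signal: s* solves 55 = 138 − 18.4·s*, so s* = (138 − 55)/18.4 ≈ 4.5109.
High-ability type's separating payoff: 138 − 6.8 × s* = 138 − 6.8 × (138 − 55)/18.4 = 138 − 564.4/18.4 ≈ 107.326.
Pooling payoff: 0.28 × 138 + 0.72 × 55 = 78.24.
Difference: 107.326 − 78.24 = 29.086, i.e. 29.1 to one decimal place.
The high-ability type prefers to separate.

29.1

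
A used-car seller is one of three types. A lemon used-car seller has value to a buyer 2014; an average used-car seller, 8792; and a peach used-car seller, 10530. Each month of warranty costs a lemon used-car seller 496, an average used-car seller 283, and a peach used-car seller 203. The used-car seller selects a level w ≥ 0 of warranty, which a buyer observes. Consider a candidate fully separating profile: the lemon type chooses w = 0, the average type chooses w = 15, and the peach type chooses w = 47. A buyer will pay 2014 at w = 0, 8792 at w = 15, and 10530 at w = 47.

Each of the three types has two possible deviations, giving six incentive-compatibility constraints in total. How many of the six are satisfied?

Average (own payoff 8792 − 283×15 = 4547): to w=0 gives 2014 → no gain ✓; to w=47 gives 10530 − 283×47 = -2771 → no gain ✓.
Lemon (own payoff 2014): to w=15 gives 8792 − 496×15 = 1352 → no gain ✓; to w=47 gives 10530 − 496×47 = -12782 → no gain ✓.
Peach (own payoff 10530 − 203×47 = 989): to w=0 gives 2014 → profitable ✗; to w=15 gives 8792 − 203×15 = 5747 → profitable ✗.
4 of the 6 constraints hold; not an equilibrium.

4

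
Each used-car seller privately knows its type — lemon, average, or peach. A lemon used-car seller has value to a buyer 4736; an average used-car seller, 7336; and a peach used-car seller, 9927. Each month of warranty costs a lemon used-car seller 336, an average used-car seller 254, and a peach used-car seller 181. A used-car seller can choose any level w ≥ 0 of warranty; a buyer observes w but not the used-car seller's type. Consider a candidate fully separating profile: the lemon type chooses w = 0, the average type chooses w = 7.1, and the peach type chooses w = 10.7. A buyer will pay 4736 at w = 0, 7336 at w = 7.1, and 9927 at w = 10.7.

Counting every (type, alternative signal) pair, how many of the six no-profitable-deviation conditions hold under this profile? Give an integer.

Peach (own payoff 9927 − 181×10.7 = 7990.3): to w=0 gives 4736 → no gain ✓; to w=7.1 gives 7336 − 181×7.1 = 6050.9 → no gain ✓.
Lemon (own payoff 4736): to w=7.1 gives 7336 − 336×7.1 = 4950.4 → profitable ✗; to w=10.7 gives 9927 − 336×10.7 = 6331.8 → profitable ✗.
Average (own payoff 7336 − 254×7.1 = 5532.6): to w=0 gives 4736 → no gain ✓; to w=10.7 gives 9927 − 254×10.7 = 7209.2 → profitable ✗.
3 of the 6 constraints hold; not an equilibrium.

3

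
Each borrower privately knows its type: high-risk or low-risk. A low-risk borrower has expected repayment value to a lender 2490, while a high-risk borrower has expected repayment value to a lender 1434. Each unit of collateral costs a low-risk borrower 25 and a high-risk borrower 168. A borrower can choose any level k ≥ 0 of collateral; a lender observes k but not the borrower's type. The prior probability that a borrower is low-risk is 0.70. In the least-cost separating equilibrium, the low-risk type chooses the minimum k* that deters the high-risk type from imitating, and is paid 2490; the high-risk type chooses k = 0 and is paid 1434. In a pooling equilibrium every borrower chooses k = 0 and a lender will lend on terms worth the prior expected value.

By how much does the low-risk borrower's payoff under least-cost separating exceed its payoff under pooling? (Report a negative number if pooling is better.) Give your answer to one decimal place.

Least-cost separating signal: k* solves 1434 = 2490 − 168·k*, so k* = (2490 − 1434)/168 ≈ 6.2857.
Low-risk type's separating payoff: 2490 − 25 × k* = 2490 − 25 × (2490 − 1434)/168 = 2490 − 26400/168 ≈ 2332.857.
Pooling payoff: 0.70 × 2490 + 0.30 × 1434 = 2173.2.
Difference: 2332.857 − 2173.2 = 159.657, i.e. 159.7 to one decimal place.
The low-risk type prefers to separate.

159.7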